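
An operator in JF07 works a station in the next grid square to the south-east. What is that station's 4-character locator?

JF16

Longitude square 0; +1 → 1.
Latitude square 7; −1 → 6.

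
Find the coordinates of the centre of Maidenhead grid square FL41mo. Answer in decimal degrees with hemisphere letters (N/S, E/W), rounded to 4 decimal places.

Field F=5, L=11: +5·20° lon, +11·10° lat → SW at lon -80°, lat 20°.
Square 4, 1: +4·2° lon, +1·1° lat → SW at lon -72°, lat 21°.
Subsquare m=12, o=14: +12·0.0833333° lon, +14·0.0416667° lat → SW at lon -71°, lat 21.5833°.
Cell spans 0.0833333° lon × 0.0416667° lat. Centre is SW corner plus half of each.
latitude 21.6042° N, longitude 70.9583° W.

21.6042° N, 70.9583° W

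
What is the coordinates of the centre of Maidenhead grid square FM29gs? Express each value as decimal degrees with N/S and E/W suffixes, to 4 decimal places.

39.7708° N, 75.4583° W

Field F=5, M=12: +5·20° lon, +12·10° lat → SW at lon -80°, lat 30°.
Square 2, 9: +2·2° lon, +9·1° lat → SW at lon -76°, lat 39°.
Subsquare g=6, s=18: +6·0.0833333° lon, +18·0.0416667° lat → SW at lon -75.5°, lat 39.75°.
Cell spans 0.0833333° lon × 0.0416667° lat. Centre is SW corner plus half of each.
latitude 39.7708° N, longitude 75.4583° W.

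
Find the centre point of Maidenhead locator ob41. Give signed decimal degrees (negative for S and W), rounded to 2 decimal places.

-78.50, 109.00

Field O=14, B=1: +14·20° lon, +1·10° lat → SW at lon 100°, lat -80°.
Square 4, 1: +4·2° lon, +1·1° lat → SW at lon 108°, lat -79°.
Cell spans 2° lon × 1° lat. Centre is SW corner plus half of each.
latitude -78.50, longitude 109.00.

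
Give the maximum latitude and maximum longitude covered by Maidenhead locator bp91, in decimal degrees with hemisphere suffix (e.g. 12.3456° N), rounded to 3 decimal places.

62.000° N, 140.000° W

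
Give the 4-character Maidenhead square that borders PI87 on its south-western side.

Longitude square 8; −1 → 7.
Latitude square 7; −1 → 6.

PI76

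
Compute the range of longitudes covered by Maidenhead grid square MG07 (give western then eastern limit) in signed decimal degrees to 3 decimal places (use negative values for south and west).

60.000, 62.000

Field M=12, G=6: +12·20° lon, +6·10° lat → SW at lon 60°, lat -30°.
Square 0, 7: +0·2° lon, +7·1° lat → SW at lon 60°, lat -23°.
Cell spans 2° lon × 1° lat.
west 60.000, east 62.000.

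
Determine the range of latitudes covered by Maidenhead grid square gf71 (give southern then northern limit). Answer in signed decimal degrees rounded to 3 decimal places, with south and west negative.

-39.000, -38.000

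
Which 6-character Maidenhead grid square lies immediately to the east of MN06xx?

MN16ax

Longitude subsquare x = 23; +1 → 24, wraps to 0 = a, carry into square.
Longitude square 0; +1 → 1.
The latitude characters are unchanged.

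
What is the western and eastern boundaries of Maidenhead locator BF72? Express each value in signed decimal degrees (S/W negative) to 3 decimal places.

-146.000, -144.000

Field B=1, F=5: +1·20° lon, +5·10° lat → SW at lon -160°, lat -40°.
Square 7, 2: +7·2° lon, +2·1° lat → SW at lon -146°, lat -38°.
Cell spans 2° lon × 1° lat.
west -146.000, east -144.000.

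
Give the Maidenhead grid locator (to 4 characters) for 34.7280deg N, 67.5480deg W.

Add 180° to longitude and 90° to latitude: 112.45, 124.73.
Field: lon ⌊112.45/20⌋ = 5 → F; lat ⌊124.73/10⌋ = 12 → M.
Square: lon ⌊12.45/2⌋ = 6; lat ⌊4.73/1⌋ = 4.

FM64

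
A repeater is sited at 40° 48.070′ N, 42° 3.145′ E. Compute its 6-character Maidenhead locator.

LN10at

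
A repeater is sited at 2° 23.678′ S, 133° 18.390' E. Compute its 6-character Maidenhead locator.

Add 180° to longitude and 90° to latitude: 313.3065, 87.6054.
Field (20°×10°, letters A–R): 313.3065/20 → 15 → P, 87.6054/10 → 8 → I; chars PI.
Square (2°×1°, digits 0–9): 13.3065/2 → 6, 7.6054/1 → 7; chars 67.
Subsquare (5′×2.5′, letters a–x): 1.3065/0.0833333 → 15 → p, 0.6054/0.0416667 → 14 → o; chars po.

PI67po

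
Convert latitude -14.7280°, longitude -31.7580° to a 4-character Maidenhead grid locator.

Shift to the Maidenhead origin (180°W, 90°S): lon 148.24, lat 75.27.
Field: lon ⌊148.24/20⌋ = 7 → H; lat ⌊75.27/10⌋ = 7 → H.
Square: lon ⌊8.24/2⌋ = 4; lat ⌊5.27/1⌋ = 5.

HH45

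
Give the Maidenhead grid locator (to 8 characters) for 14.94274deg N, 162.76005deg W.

AK84ow86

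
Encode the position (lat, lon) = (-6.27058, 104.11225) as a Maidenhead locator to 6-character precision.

OI23br

Offset from 180°W / 90°S: lon 284.1123°, lat 83.7294°.
Field (20°×10°, letters A–R): lon ⌊284.1123/20⌋ = 14 → O; lat ⌊83.7294/10⌋ = 8 → I.
Square (2°×1°, digits 0–9): lon ⌊4.1123/2⌋ = 2; lat ⌊3.7294/1⌋ = 3.
Subsquare (5′×2.5′, letters a–x): lon ⌊0.1123/0.0833333⌋ = 1 → b; lat ⌊0.7294/0.0416667⌋ = 17 → r.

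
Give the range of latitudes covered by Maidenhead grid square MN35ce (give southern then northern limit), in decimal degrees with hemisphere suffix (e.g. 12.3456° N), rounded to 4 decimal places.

45.1667° N, 45.2083° N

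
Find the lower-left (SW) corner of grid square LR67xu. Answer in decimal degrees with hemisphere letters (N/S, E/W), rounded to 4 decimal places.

87.8333° N, 53.9167° E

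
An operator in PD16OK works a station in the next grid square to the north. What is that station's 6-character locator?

PD16ol

Latitude subsquare k = 10; +1 → 11 = l.
The longitude characters are unchanged.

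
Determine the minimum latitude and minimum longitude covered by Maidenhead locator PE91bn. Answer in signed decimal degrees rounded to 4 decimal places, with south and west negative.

-48.4583, 138.0833

Field P=15, E=4: +15·20° lon, +4·10° lat → SW at lon 120°, lat -50°.
Square 9, 1: +9·2° lon, +1·1° lat → SW at lon 138°, lat -49°.
Subsquare b=1, n=13: +1·0.0833333° lon, +13·0.0416667° lat → SW at lon 138.083°, lat -48.4583°.
latitude -48.4583, longitude 138.0833.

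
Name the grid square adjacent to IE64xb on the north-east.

Longitude subsquare x = 23; +1 → 24, wraps to 0 = a, carry into square.
Longitude square 6; +1 → 7.
Latitude subsquare b = 1; +1 → 2 = c.

IE74ac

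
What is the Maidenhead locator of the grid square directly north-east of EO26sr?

EO26ts

Longitude subsquare s = 18; +1 → 19 = t.
Latitude subsquare r = 17; +1 → 18 = s.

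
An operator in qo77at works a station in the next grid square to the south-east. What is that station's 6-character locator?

Longitude subsquare a = 0; +1 → 1 = b.
Latitude subsquare t = 19; −1 → 18 = s.

QO77bs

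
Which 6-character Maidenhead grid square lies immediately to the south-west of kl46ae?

Longitude subsquare a = 0; −1 → -1, wraps to 23 = x, carry into square.
Longitude square 4; −1 → 3.
Latitude subsquare e = 4; −1 → 3 = d.

KL36xd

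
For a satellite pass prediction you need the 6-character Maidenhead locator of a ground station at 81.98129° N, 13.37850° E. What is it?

Add 180° to longitude and 90° to latitude: 193.3785, 171.9813.
Field: 193.3785/20 → 9 → J, 171.9813/10 → 17 → R; chars JR.
Square: 13.3785/2 → 6, 1.9813/1 → 1; chars 61.
Subsquare: 1.3785/0.0833333 → 16 → q, 0.9813/0.0416667 → 23 → x; chars qx.

JR61qx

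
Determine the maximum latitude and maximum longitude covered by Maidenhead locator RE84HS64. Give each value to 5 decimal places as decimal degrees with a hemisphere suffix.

Field R=17, E=4: +17·20° lon, +4·10° lat → SW at lon 160°, lat -50°.
Square 8, 4: +8·2° lon, +4·1° lat → SW at lon 176°, lat -46°.
Subsquare h=7, s=18: +7·0.0833333° lon, +18·0.0416667° lat → SW at lon 176.583°, lat -45.25°.
Extended square 6, 4: +6·0.00833333° lon, +4·0.00416667° lat → SW at lon 176.633°, lat -45.2333°.
Cell spans 0.00833333° lon × 0.00416667° lat. NE corner is SW corner plus one full cell.
latitude 45.22917° S, longitude 176.64167° E.

45.22917° S, 176.64167° E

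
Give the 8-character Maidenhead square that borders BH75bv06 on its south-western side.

BH75av95

Longitude extended square 0; −1 → -1, wraps to 9, carry into subsquare.
Longitude subsquare b = 1; −1 → 0 = a.
Latitude extended square 6; −1 → 5.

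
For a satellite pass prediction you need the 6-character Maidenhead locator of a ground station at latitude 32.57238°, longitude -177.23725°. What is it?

Shift to the Maidenhead origin (180°W, 90°S): lon 2.7628, lat 122.5724.
Field: 2.7628/20 → 0 → A, 122.5724/10 → 12 → M; chars AM.
Square: 2.7628/2 → 1, 2.5724/1 → 2; chars 12.
Subsquare: 0.7628/0.0833333 → 9 → j, 0.5724/0.0416667 → 13 → n; chars jn.

AM12jn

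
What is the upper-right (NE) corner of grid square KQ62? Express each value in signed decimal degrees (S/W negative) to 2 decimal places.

Field K=10, Q=16: +10·20° lon, +16·10° lat → SW at lon 20°, lat 70°.
Square 6, 2: +6·2° lon, +2·1° lat → SW at lon 32°, lat 72°.
Cell spans 2° lon × 1° lat. NE corner is SW corner plus one full cell.
latitude 73.00, longitude 34.00.

73.00, 34.00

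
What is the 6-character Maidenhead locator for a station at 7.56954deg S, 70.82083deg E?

Offset from 180°W / 90°S: lon 250.8208°, lat 82.4305°.
Field (20°×10°, letters A–R): 250.8208/20 → 12 → M, 82.4305/10 → 8 → I; chars MI.
Square (2°×1°, digits 0–9): 10.8208/2 → 5, 2.4305/1 → 2; chars 52.
Subsquare (5′×2.5′, letters a–x): 0.8208/0.0833333 → 9 → j, 0.4305/0.0416667 → 10 → k; chars jk.

MI52jk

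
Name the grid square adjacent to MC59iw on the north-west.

Longitude subsquare i = 8; −1 → 7 = h.
Latitude subsquare w = 22; +1 → 23 = x.

MC59hx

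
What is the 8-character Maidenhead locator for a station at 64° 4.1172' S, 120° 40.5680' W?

CC95pw83

Offset from 180°W / 90°S: lon 59.32387°, lat 25.93138°.
Field: lon ⌊59.32387/20⌋ = 2 → C; lat ⌊25.93138/10⌋ = 2 → C.
Square: lon ⌊19.32387/2⌋ = 9; lat ⌊5.93138/1⌋ = 5.
Subsquare: lon ⌊1.32387/0.0833333⌋ = 15 → p; lat ⌊0.93138/0.0416667⌋ = 22 → w.
Extended square: lon ⌊0.07387/0.00833333⌋ = 8; lat ⌊0.01471/0.00416667⌋ = 3.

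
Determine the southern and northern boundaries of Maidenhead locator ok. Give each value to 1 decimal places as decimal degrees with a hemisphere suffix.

Field O=14, K=10: +14·20° lon, +10·10° lat → SW at lon 100°, lat 10°.
Cell spans 20° lon × 10° lat.
south 10.0° N, north 20.0° N.

10.0° N, 20.0° N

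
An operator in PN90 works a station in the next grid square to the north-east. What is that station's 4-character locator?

QN01

Longitude square 9; +1 → 10, wraps to 0, carry into field.
Longitude field P = 15; +1 → 16 = Q.
Latitude square 0; +1 → 1.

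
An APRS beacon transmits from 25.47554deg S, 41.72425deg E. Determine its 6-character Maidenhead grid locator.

Add 180° to longitude and 90° to latitude: 221.7242, 64.5245.
Field: 221.7242/20 → 11 → L, 64.5245/10 → 6 → G; chars LG.
Square: 1.7242/2 → 0, 4.5245/1 → 4; chars 04.
Subsquare: 1.7242/0.0833333 → 20 → u, 0.5245/0.0416667 → 12 → m; chars um.

LG04um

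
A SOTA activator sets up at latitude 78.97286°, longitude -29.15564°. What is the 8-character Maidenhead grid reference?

Offset from 180°W / 90°S: lon 150.84436°, lat 168.97286°.
Field (20°×10°, letters A–R): lon ⌊150.84436/20⌋ = 7 → H; lat ⌊168.97286/10⌋ = 16 → Q.
Square (2°×1°, digits 0–9): lon ⌊10.84436/2⌋ = 5; lat ⌊8.97286/1⌋ = 8.
Subsquare (5′×2.5′, letters a–x): lon ⌊0.84436/0.0833333⌋ = 10 → k; lat ⌊0.97286/0.0416667⌋ = 23 → x.
Extended square (30″×15″, digits 0–9): lon ⌊0.01103/0.00833333⌋ = 1; lat ⌊0.01453/0.00416667⌋ = 3.

HQ58kx13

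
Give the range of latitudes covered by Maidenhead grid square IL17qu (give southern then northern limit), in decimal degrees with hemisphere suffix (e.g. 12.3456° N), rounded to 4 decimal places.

27.8333° N, 27.8750° N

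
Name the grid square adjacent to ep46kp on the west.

Longitude subsquare k = 10; −1 → 9 = j.
The latitude characters are unchanged.

EP46jp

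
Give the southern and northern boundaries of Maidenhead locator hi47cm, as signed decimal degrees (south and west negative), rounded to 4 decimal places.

-2.5000, -2.4583

Field H=7, I=8: +7·20° lon, +8·10° lat → SW at lon -40°, lat -10°.
Square 4, 7: +4·2° lon, +7·1° lat → SW at lon -32°, lat -3°.
Subsquare c=2, m=12: +2·0.0833333° lon, +12·0.0416667° lat → SW at lon -31.8333°, lat -2.5°.
Cell spans 0.0833333° lon × 0.0416667° lat.
south -2.5000, north -2.4583.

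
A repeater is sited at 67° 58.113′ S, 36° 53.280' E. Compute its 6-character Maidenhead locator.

KC82ka

Offset from 180°W / 90°S: lon 216.8880°, lat 22.0315°.
Field: 216.8880/20 → 10 → K, 22.0315/10 → 2 → C; chars KC.
Square: 16.8880/2 → 8, 2.0315/1 → 2; chars 82.
Subsquare: 0.8880/0.0833333 → 10 → k, 0.0315/0.0416667 → 0 → a; chars ka.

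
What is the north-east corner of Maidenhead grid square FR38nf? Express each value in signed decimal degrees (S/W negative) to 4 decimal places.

88.2500, -72.8333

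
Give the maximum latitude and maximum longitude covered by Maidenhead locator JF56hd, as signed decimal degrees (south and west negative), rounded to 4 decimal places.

Field J=9, F=5: +9·20° lon, +5·10° lat → SW at lon 0°, lat -40°.
Square 5, 6: +5·2° lon, +6·1° lat → SW at lon 10°, lat -34°.
Subsquare h=7, d=3: +7·0.0833333° lon, +3·0.0416667° lat → SW at lon 10.5833°, lat -33.875°.
Cell spans 0.0833333° lon × 0.0416667° lat. NE corner is SW corner plus one full cell.
latitude -33.8333, longitude 10.6667.

-33.8333, 10.6667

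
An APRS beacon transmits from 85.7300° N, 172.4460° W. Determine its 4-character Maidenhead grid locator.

Add 180° to longitude and 90° to latitude: 7.55, 175.73.
Field: 7.55/20 → 0 → A, 175.73/10 → 17 → R; chars AR.
Square: 7.55/2 → 3, 5.73/1 → 5; chars 35.

AR35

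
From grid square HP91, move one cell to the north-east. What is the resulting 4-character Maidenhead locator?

IP02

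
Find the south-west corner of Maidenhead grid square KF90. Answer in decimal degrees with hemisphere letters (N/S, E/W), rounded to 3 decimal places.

40.000° S, 38.000° E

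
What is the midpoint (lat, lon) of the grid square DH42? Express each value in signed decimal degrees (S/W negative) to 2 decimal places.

-17.50, -111.00

Field D=3, H=7: +3·20° lon, +7·10° lat → SW at lon -120°, lat -20°.
Square 4, 2: +4·2° lon, +2·1° lat → SW at lon -112°, lat -18°.
Cell spans 2° lon × 1° lat. Centre is SW corner plus half of each.
latitude -17.50, longitude -111.00.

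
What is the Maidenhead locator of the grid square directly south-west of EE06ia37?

Longitude extended square 3; −1 → 2.
Latitude extended square 7; −1 → 6.

EE06ia26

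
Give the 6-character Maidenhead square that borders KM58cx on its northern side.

KM59ca

Latitude subsquare x = 23; +1 → 24, wraps to 0 = a, carry into square.
Latitude square 8; +1 → 9.
The longitude characters are unchanged.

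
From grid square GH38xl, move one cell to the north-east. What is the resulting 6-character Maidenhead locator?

GH48am

Longitude subsquare x = 23; +1 → 24, wraps to 0 = a, carry into square.
Longitude square 3; +1 → 4.
Latitude subsquare l = 11; +1 → 12 = m.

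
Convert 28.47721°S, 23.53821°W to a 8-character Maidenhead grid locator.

HG81fm55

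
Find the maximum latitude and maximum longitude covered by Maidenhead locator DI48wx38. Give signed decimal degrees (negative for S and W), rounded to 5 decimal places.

Field D=3, I=8: +3·20° lon, +8·10° lat → SW at lon -120°, lat -10°.
Square 4, 8: +4·2° lon, +8·1° lat → SW at lon -112°, lat -2°.
Subsquare w=22, x=23: +22·0.0833333° lon, +23·0.0416667° lat → SW at lon -110.167°, lat -1.04167°.
Extended square 3, 8: +3·0.00833333° lon, +8·0.00416667° lat → SW at lon -110.142°, lat -1.00833°.
Cell spans 0.00833333° lon × 0.00416667° lat. NE corner is SW corner plus one full cell.
latitude -1.00417, longitude -110.13333.

-1.00417, -110.13333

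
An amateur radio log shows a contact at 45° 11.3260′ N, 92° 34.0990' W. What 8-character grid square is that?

EN35re15

Offset from 180°W / 90°S: lon 87.43168°, lat 135.18877°.
Field: 87.43168/20 → 4 → E, 135.18877/10 → 13 → N; chars EN.
Square: 7.43168/2 → 3, 5.18877/1 → 5; chars 35.
Subsquare: 1.43168/0.0833333 → 17 → r, 0.18877/0.0416667 → 4 → e; chars re.
Extended square: 0.01502/0.00833333 → 1, 0.02210/0.00416667 → 5; chars 15.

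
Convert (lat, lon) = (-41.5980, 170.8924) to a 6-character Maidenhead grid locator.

RE58kj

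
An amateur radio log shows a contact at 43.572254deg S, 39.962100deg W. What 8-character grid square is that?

Offset from 180°W / 90°S: lon 140.03790°, lat 46.42775°.
Field (20°×10°, letters A–R): lon ⌊140.03790/20⌋ = 7 → H; lat ⌊46.42775/10⌋ = 4 → E.
Square (2°×1°, digits 0–9): lon ⌊0.03790/2⌋ = 0; lat ⌊6.42775/1⌋ = 6.
Subsquare (5′×2.5′, letters a–x): lon ⌊0.03790/0.0833333⌋ = 0 → a; lat ⌊0.42775/0.0416667⌋ = 10 → k.
Extended square (30″×15″, digits 0–9): lon ⌊0.03790/0.00833333⌋ = 4; lat ⌊0.01108/0.00416667⌋ = 2.

HE06ak42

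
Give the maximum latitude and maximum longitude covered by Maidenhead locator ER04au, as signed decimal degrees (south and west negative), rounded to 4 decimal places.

Field E=4, R=17: +4·20° lon, +17·10° lat → SW at lon -100°, lat 80°.
Square 0, 4: +0·2° lon, +4·1° lat → SW at lon -100°, lat 84°.
Subsquare a=0, u=20: +0·0.0833333° lon, +20·0.0416667° lat → SW at lon -100°, lat 84.8333°.
Cell spans 0.0833333° lon × 0.0416667° lat. NE corner is SW corner plus one full cell.
latitude 84.8750, longitude -99.9167.

84.8750, -99.9167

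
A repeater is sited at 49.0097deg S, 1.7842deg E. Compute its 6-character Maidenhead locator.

JE00vx

Add 180° to longitude and 90° to latitude: 181.7842, 40.9903.
Field: lon ⌊181.7842/20⌋ = 9 → J; lat ⌊40.9903/10⌋ = 4 → E.
Square: lon ⌊1.7842/2⌋ = 0; lat ⌊0.9903/1⌋ = 0.
Subsquare: lon ⌊1.7842/0.0833333⌋ = 21 → v; lat ⌊0.9903/0.0416667⌋ = 23 → x.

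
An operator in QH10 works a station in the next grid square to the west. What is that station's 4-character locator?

QH00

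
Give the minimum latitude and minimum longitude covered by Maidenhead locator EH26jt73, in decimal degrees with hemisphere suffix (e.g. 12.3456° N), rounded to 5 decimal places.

Field E=4, H=7: +4·20° lon, +7·10° lat → SW at lon -100°, lat -20°.
Square 2, 6: +2·2° lon, +6·1° lat → SW at lon -96°, lat -14°.
Subsquare j=9, t=19: +9·0.0833333° lon, +19·0.0416667° lat → SW at lon -95.25°, lat -13.2083°.
Extended square 7, 3: +7·0.00833333° lon, +3·0.00416667° lat → SW at lon -95.1917°, lat -13.1958°.
latitude 13.19583° S, longitude 95.19167° W.

13.19583° S, 95.19167° W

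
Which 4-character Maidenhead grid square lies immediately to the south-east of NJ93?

Longitude square 9; +1 → 10, wraps to 0, carry into field.
Longitude field N = 13; +1 → 14 = O.
Latitude square 3; −1 → 2.

OJ02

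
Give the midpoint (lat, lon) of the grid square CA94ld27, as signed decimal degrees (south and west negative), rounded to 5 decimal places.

-85.84375, -121.06250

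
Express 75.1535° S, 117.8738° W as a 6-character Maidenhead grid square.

DB14bu

Add 180° to longitude and 90° to latitude: 62.1262, 14.8465.
Field (20°×10°, letters A–R): 62.1262/20 → 3 → D, 14.8465/10 → 1 → B; chars DB.
Square (2°×1°, digits 0–9): 2.1262/2 → 1, 4.8465/1 → 4; chars 14.
Subsquare (5′×2.5′, letters a–x): 0.1262/0.0833333 → 1 → b, 0.8465/0.0416667 → 20 → u; chars bu.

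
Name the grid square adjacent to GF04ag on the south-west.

Longitude subsquare a = 0; −1 → -1, wraps to 23 = x, carry into square.
Longitude square 0; −1 → -1, wraps to 9, carry into field.
Longitude field G = 6; −1 → 5 = F.
Latitude subsquare g = 6; −1 → 5 = f.

FF94xf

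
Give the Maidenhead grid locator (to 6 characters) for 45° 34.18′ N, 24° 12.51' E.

KN25cn

Add 180° to longitude and 90° to latitude: 204.2085, 135.5697.
Field (20°×10°, letters A–R): 204.2085/20 → 10 → K, 135.5697/10 → 13 → N; chars KN.
Square (2°×1°, digits 0–9): 4.2085/2 → 2, 5.5697/1 → 5; chars 25.
Subsquare (5′×2.5′, letters a–x): 0.2085/0.0833333 → 2 → c, 0.5697/0.0416667 → 13 → n; chars cn.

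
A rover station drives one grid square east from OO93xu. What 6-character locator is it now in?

PO03au

Longitude subsquare x = 23; +1 → 24, wraps to 0 = a, carry into square.
Longitude square 9; +1 → 10, wraps to 0, carry into field.
Longitude field O = 14; +1 → 15 = P.
The latitude characters are unchanged.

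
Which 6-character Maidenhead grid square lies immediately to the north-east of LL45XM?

LL55an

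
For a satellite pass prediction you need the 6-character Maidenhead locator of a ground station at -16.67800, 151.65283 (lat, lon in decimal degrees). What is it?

QH53th

Add 180° to longitude and 90° to latitude: 331.6528, 73.3220.
Field (20°×10°, letters A–R): 331.6528/20 → 16 → Q, 73.3220/10 → 7 → H; chars QH.
Square (2°×1°, digits 0–9): 11.6528/2 → 5, 3.3220/1 → 3; chars 53.
Subsquare (5′×2.5′, letters a–x): 1.6528/0.0833333 → 19 → t, 0.3220/0.0416667 → 7 → h; chars th.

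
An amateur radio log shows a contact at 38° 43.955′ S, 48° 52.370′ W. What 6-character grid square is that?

Shift to the Maidenhead origin (180°W, 90°S): lon 131.1272, lat 51.2674.
Field: lon ⌊131.1272/20⌋ = 6 → G; lat ⌊51.2674/10⌋ = 5 → F.
Square: lon ⌊11.1272/2⌋ = 5; lat ⌊1.2674/1⌋ = 1.
Subsquare: lon ⌊1.1272/0.0833333⌋ = 13 → n; lat ⌊0.2674/0.0416667⌋ = 6 → g.

GF51ng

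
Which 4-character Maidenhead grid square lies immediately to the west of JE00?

Longitude square 0; −1 → -1, wraps to 9, carry into field.
Longitude field J = 9; −1 → 8 = I.
The latitude characters are unchanged.

IE90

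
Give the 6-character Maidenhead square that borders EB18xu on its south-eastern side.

Longitude subsquare x = 23; +1 → 24, wraps to 0 = a, carry into square.
Longitude square 1; +1 → 2.
Latitude subsquare u = 20; −1 → 19 = t.

EB28at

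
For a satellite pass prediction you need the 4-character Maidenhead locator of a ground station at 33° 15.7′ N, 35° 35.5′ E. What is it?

Shift to the Maidenhead origin (180°W, 90°S): lon 215.59, lat 123.26.
Field: 215.59/20 → 10 → K, 123.26/10 → 12 → M; chars KM.
Square: 15.59/2 → 7, 3.26/1 → 3; chars 73.

KM73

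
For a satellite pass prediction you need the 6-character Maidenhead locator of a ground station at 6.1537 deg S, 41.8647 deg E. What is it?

LI03wu

Add 180° to longitude and 90° to latitude: 221.8647, 83.8463.
Field: 221.8647/20 → 11 → L, 83.8463/10 → 8 → I; chars LI.
Square: 1.8647/2 → 0, 3.8463/1 → 3; chars 03.
Subsquare: 1.8647/0.0833333 → 22 → w, 0.8463/0.0416667 → 20 → u; chars wu.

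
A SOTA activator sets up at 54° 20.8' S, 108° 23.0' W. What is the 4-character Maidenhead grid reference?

DD55

Add 180° to longitude and 90° to latitude: 71.62, 35.65.
Field: lon ⌊71.62/20⌋ = 3 → D; lat ⌊35.65/10⌋ = 3 → D.
Square: lon ⌊11.62/2⌋ = 5; lat ⌊5.65/1⌋ = 5.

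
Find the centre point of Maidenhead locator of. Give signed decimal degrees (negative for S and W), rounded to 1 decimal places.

Field O=14, F=5: +14·20° lon, +5·10° lat → SW at lon 100°, lat -40°.
Cell spans 20° lon × 10° lat. Centre is SW corner plus half of each.
latitude -35.0, longitude 110.0.

-35.0, 110.0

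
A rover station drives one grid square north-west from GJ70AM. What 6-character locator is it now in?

GJ60xn

Longitude subsquare a = 0; −1 → -1, wraps to 23 = x, carry into square.
Longitude square 7; −1 → 6.
Latitude subsquare m = 12; +1 → 13 = n.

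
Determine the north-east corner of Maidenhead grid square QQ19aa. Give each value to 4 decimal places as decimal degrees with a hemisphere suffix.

Field Q=16, Q=16: +16·20° lon, +16·10° lat → SW at lon 140°, lat 70°.
Square 1, 9: +1·2° lon, +9·1° lat → SW at lon 142°, lat 79°.
Subsquare a=0, a=0: +0·0.0833333° lon, +0·0.0416667° lat → SW at lon 142°, lat 79°.
Cell spans 0.0833333° lon × 0.0416667° lat. NE corner is SW corner plus one full cell.
latitude 79.0417° N, longitude 142.0833° E.

79.0417° N, 142.0833° E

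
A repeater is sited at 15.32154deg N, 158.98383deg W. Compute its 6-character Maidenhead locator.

Add 180° to longitude and 90° to latitude: 21.0162, 105.3215.
Field: 21.0162/20 → 1 → B, 105.3215/10 → 10 → K; chars BK.
Square: 1.0162/2 → 0, 5.3215/1 → 5; chars 05.
Subsquare: 1.0162/0.0833333 → 12 → m, 0.3215/0.0416667 → 7 → h; chars mh.

BK05mh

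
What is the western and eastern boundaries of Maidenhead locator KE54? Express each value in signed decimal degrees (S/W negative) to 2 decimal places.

30.00, 32.00

Field K=10, E=4: +10·20° lon, +4·10° lat → SW at lon 20°, lat -50°.
Square 5, 4: +5·2° lon, +4·1° lat → SW at lon 30°, lat -46°.
Cell spans 2° lon × 1° lat.
west 30.00, east 32.00.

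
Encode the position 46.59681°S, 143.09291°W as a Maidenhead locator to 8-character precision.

Shift to the Maidenhead origin (180°W, 90°S): lon 36.90709, lat 43.40319.
Field: 36.90709/20 → 1 → B, 43.40319/10 → 4 → E; chars BE.
Square: 16.90709/2 → 8, 3.40319/1 → 3; chars 83.
Subsquare: 0.90709/0.0833333 → 10 → k, 0.40319/0.0416667 → 9 → j; chars kj.
Extended square: 0.07376/0.00833333 → 8, 0.02819/0.00416667 → 6; chars 86.

BE83kj86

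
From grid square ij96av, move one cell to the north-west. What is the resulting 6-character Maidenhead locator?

IJ86xw

Longitude subsquare a = 0; −1 → -1, wraps to 23 = x, carry into square.
Longitude square 9; −1 → 8.
Latitude subsquare v = 21; +1 → 22 = w.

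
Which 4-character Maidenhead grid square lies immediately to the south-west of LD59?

Longitude square 5; −1 → 4.
Latitude square 9; −1 → 8.

LD48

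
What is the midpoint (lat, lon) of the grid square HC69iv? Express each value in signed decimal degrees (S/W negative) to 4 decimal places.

Field H=7, C=2: +7·20° lon, +2·10° lat → SW at lon -40°, lat -70°.
Square 6, 9: +6·2° lon, +9·1° lat → SW at lon -28°, lat -61°.
Subsquare i=8, v=21: +8·0.0833333° lon, +21·0.0416667° lat → SW at lon -27.3333°, lat -60.125°.
Cell spans 0.0833333° lon × 0.0416667° lat. Centre is SW corner plus half of each.
latitude -60.1042, longitude -27.2917.

-60.1042, -27.2917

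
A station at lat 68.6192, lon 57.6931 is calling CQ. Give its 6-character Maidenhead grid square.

LP88uo

Shift to the Maidenhead origin (180°W, 90°S): lon 237.6931, lat 158.6192.
Field (20°×10°, letters A–R): lon ⌊237.6931/20⌋ = 11 → L; lat ⌊158.6192/10⌋ = 15 → P.
Square (2°×1°, digits 0–9): lon ⌊17.6931/2⌋ = 8; lat ⌊8.6192/1⌋ = 8.
Subsquare (5′×2.5′, letters a–x): lon ⌊1.6931/0.0833333⌋ = 20 → u; lat ⌊0.6192/0.0416667⌋ = 14 → o.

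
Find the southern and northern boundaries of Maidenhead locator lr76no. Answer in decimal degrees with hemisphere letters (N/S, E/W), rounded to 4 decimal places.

86.5833° N, 86.6250° N

Field L=11, R=17: +11·20° lon, +17·10° lat → SW at lon 40°, lat 80°.
Square 7, 6: +7·2° lon, +6·1° lat → SW at lon 54°, lat 86°.
Subsquare n=13, o=14: +13·0.0833333° lon, +14·0.0416667° lat → SW at lon 55.0833°, lat 86.5833°.
Cell spans 0.0833333° lon × 0.0416667° lat.
south 86.5833° N, north 86.6250° N.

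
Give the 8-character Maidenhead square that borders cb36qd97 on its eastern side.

CB36rd07

Longitude extended square 9; +1 → 10, wraps to 0, carry into subsquare.
Longitude subsquare q = 16; +1 → 17 = r.
The latitude characters are unchanged.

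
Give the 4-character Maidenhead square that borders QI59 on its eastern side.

QI69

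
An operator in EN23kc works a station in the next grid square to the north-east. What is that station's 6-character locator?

Longitude subsquare k = 10; +1 → 11 = l.
Latitude subsquare c = 2; +1 → 3 = d.

EN23ld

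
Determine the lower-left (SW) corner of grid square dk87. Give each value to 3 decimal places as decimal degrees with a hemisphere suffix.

17.000° N, 104.000° W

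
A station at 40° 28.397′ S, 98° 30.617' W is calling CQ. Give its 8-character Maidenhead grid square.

EE09rm86

Offset from 180°W / 90°S: lon 81.48972°, lat 49.52672°.
Field: lon ⌊81.48972/20⌋ = 4 → E; lat ⌊49.52672/10⌋ = 4 → E.
Square: lon ⌊1.48972/2⌋ = 0; lat ⌊9.52672/1⌋ = 9.
Subsquare: lon ⌊1.48972/0.0833333⌋ = 17 → r; lat ⌊0.52672/0.0416667⌋ = 12 → m.
Extended square: lon ⌊0.07305/0.00833333⌋ = 8; lat ⌊0.02672/0.00416667⌋ = 6.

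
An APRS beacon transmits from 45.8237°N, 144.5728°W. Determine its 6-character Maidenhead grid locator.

Add 180° to longitude and 90° to latitude: 35.4272, 135.8237.
Field: 35.4272/20 → 1 → B, 135.8237/10 → 13 → N; chars BN.
Square: 15.4272/2 → 7, 5.8237/1 → 5; chars 75.
Subsquare: 1.4272/0.0833333 → 17 → r, 0.8237/0.0416667 → 19 → t; chars rt.

BN75rt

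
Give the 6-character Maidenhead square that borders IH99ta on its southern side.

Latitude subsquare a = 0; −1 → -1, wraps to 23 = x, carry into square.
Latitude square 9; −1 → 8.
The longitude characters are unchanged.

IH98tx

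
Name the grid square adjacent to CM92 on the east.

Longitude square 9; +1 → 10, wraps to 0, carry into field.
Longitude field C = 2; +1 → 3 = D.
The latitude characters are unchanged.

DM02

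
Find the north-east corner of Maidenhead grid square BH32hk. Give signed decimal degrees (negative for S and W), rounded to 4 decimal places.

-17.5417, -153.3333

Field B=1, H=7: +1·20° lon, +7·10° lat → SW at lon -160°, lat -20°.
Square 3, 2: +3·2° lon, +2·1° lat → SW at lon -154°, lat -18°.
Subsquare h=7, k=10: +7·0.0833333° lon, +10·0.0416667° lat → SW at lon -153.417°, lat -17.5833°.
Cell spans 0.0833333° lon × 0.0416667° lat. NE corner is SW corner plus one full cell.
latitude -17.5417, longitude -153.3333.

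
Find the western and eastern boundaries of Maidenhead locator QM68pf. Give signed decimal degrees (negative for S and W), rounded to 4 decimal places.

153.2500, 153.3333

Field Q=16, M=12: +16·20° lon, +12·10° lat → SW at lon 140°, lat 30°.
Square 6, 8: +6·2° lon, +8·1° lat → SW at lon 152°, lat 38°.
Subsquare p=15, f=5: +15·0.0833333° lon, +5·0.0416667° lat → SW at lon 153.25°, lat 38.2083°.
Cell spans 0.0833333° lon × 0.0416667° lat.
west 153.2500, east 153.3333.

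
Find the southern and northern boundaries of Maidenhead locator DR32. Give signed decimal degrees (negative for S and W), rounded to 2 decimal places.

Field D=3, R=17: +3·20° lon, +17·10° lat → SW at lon -120°, lat 80°.
Square 3, 2: +3·2° lon, +2·1° lat → SW at lon -114°, lat 82°.
Cell spans 2° lon × 1° lat.
south 82.00, north 83.00.

82.00, 83.00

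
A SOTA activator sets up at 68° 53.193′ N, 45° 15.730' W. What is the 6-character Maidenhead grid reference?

GP78iv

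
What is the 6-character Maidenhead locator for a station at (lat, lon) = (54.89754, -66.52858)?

Offset from 180°W / 90°S: lon 113.4714°, lat 144.8975°.
Field: 113.4714/20 → 5 → F, 144.8975/10 → 14 → O; chars FO.
Square: 13.4714/2 → 6, 4.8975/1 → 4; chars 64.
Subsquare: 1.4714/0.0833333 → 17 → r, 0.8975/0.0416667 → 21 → v; chars rv.

FO64rv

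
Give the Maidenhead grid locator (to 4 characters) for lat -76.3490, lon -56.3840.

Offset from 180°W / 90°S: lon 123.62°, lat 13.65°.
Field: 123.62/20 → 6 → G, 13.65/10 → 1 → B; chars GB.
Square: 3.62/2 → 1, 3.65/1 → 3; chars 13.

GB13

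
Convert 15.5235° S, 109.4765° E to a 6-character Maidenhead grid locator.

Add 180° to longitude and 90° to latitude: 289.4765, 74.4765.
Field: lon ⌊289.4765/20⌋ = 14 → O; lat ⌊74.4765/10⌋ = 7 → H.
Square: lon ⌊9.4765/2⌋ = 4; lat ⌊4.4765/1⌋ = 4.
Subsquare: lon ⌊1.4765/0.0833333⌋ = 17 → r; lat ⌊0.4765/0.0416667⌋ = 11 → l.

OH44rl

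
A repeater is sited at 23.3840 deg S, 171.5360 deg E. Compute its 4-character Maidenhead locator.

RG56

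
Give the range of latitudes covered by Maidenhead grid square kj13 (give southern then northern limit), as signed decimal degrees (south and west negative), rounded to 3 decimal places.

3.000, 4.000

Field K=10, J=9: +10·20° lon, +9·10° lat → SW at lon 20°, lat 0°.
Square 1, 3: +1·2° lon, +3·1° lat → SW at lon 22°, lat 3°.
Cell spans 2° lon × 1° lat.
south 3.000, north 4.000.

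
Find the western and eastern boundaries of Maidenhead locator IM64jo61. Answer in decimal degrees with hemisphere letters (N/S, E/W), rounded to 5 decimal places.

Field I=8, M=12: +8·20° lon, +12·10° lat → SW at lon -20°, lat 30°.
Square 6, 4: +6·2° lon, +4·1° lat → SW at lon -8°, lat 34°.
Subsquare j=9, o=14: +9·0.0833333° lon, +14·0.0416667° lat → SW at lon -7.25°, lat 34.5833°.
Extended square 6, 1: +6·0.00833333° lon, +1·0.00416667° lat → SW at lon -7.2°, lat 34.5875°.
Cell spans 0.00833333° lon × 0.00416667° lat.
west 7.20000° W, east 7.19167° W.

7.20000° W, 7.19167° W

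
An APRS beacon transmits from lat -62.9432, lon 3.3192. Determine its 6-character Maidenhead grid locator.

JC17pb

Offset from 180°W / 90°S: lon 183.3192°, lat 27.0568°.
Field: lon ⌊183.3192/20⌋ = 9 → J; lat ⌊27.0568/10⌋ = 2 → C.
Square: lon ⌊3.3192/2⌋ = 1; lat ⌊7.0568/1⌋ = 7.
Subsquare: lon ⌊1.3192/0.0833333⌋ = 15 → p; lat ⌊0.0568/0.0416667⌋ = 1 → b.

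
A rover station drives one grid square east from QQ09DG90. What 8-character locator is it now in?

Longitude extended square 9; +1 → 10, wraps to 0, carry into subsquare.
Longitude subsquare d = 3; +1 → 4 = e.
The latitude characters are unchanged.

QQ09eg00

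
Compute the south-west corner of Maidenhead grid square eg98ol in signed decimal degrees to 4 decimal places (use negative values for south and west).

-21.5417, -80.8333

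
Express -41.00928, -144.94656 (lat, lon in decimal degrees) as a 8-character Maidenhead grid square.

BE78mx67

Offset from 180°W / 90°S: lon 35.05344°, lat 48.99072°.
Field (20°×10°, letters A–R): lon ⌊35.05344/20⌋ = 1 → B; lat ⌊48.99072/10⌋ = 4 → E.
Square (2°×1°, digits 0–9): lon ⌊15.05344/2⌋ = 7; lat ⌊8.99072/1⌋ = 8.
Subsquare (5′×2.5′, letters a–x): lon ⌊1.05344/0.0833333⌋ = 12 → m; lat ⌊0.99072/0.0416667⌋ = 23 → x.
Extended square (30″×15″, digits 0–9): lon ⌊0.05344/0.00833333⌋ = 6; lat ⌊0.03239/0.00416667⌋ = 7.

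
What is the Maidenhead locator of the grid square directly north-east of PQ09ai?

Longitude subsquare a = 0; +1 → 1 = b.
Latitude subsquare i = 8; +1 → 9 = j.

PQ09bj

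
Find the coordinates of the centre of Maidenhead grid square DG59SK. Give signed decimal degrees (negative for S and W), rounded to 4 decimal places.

-20.5625, -108.4583

Field D=3, G=6: +3·20° lon, +6·10° lat → SW at lon -120°, lat -30°.
Square 5, 9: +5·2° lon, +9·1° lat → SW at lon -110°, lat -21°.
Subsquare s=18, k=10: +18·0.0833333° lon, +10·0.0416667° lat → SW at lon -108.5°, lat -20.5833°.
Cell spans 0.0833333° lon × 0.0416667° lat. Centre is SW corner plus half of each.
latitude -20.5625, longitude -108.4583.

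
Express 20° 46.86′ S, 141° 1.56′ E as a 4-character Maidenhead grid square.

QG09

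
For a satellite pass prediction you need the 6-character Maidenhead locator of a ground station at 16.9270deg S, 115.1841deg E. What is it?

Add 180° to longitude and 90° to latitude: 295.1841, 73.0730.
Field: lon ⌊295.1841/20⌋ = 14 → O; lat ⌊73.0730/10⌋ = 7 → H.
Square: lon ⌊15.1841/2⌋ = 7; lat ⌊3.0730/1⌋ = 3.
Subsquare: lon ⌊1.1841/0.0833333⌋ = 14 → o; lat ⌊0.0730/0.0416667⌋ = 1 → b.

OH73ob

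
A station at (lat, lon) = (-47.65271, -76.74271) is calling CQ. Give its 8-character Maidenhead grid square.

Shift to the Maidenhead origin (180°W, 90°S): lon 103.25729, lat 42.34729.
Field: 103.25729/20 → 5 → F, 42.34729/10 → 4 → E; chars FE.
Square: 3.25729/2 → 1, 2.34729/1 → 2; chars 12.
Subsquare: 1.25729/0.0833333 → 15 → p, 0.34729/0.0416667 → 8 → i; chars pi.
Extended square: 0.00729/0.00833333 → 0, 0.01396/0.00416667 → 3; chars 03.

FE12pi03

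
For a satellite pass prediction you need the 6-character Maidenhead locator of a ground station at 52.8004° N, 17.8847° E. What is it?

JO82wt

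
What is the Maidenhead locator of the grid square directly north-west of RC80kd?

Longitude subsquare k = 10; −1 → 9 = j.
Latitude subsquare d = 3; +1 → 4 = e.

RC80je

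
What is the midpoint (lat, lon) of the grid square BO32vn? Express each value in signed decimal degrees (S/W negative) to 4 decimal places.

Field B=1, O=14: +1·20° lon, +14·10° lat → SW at lon -160°, lat 50°.
Square 3, 2: +3·2° lon, +2·1° lat → SW at lon -154°, lat 52°.
Subsquare v=21, n=13: +21·0.0833333° lon, +13·0.0416667° lat → SW at lon -152.25°, lat 52.5417°.
Cell spans 0.0833333° lon × 0.0416667° lat. Centre is SW corner plus half of each.
latitude 52.5625, longitude -152.2083.

52.5625, -152.2083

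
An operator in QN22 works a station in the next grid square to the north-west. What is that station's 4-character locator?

Longitude square 2; −1 → 1.
Latitude square 2; +1 → 3.

QN13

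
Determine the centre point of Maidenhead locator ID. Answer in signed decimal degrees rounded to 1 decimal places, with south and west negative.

Field I=8, D=3: +8·20° lon, +3·10° lat → SW at lon -20°, lat -60°.
Cell spans 20° lon × 10° lat. Centre is SW corner plus half of each.
latitude -55.0, longitude -10.0.

-55.0, -10.0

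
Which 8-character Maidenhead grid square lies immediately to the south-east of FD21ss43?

Longitude extended square 4; +1 → 5.
Latitude extended square 3; −1 → 2.

FD21ss52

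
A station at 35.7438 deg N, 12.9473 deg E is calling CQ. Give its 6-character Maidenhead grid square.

JM65lr

Shift to the Maidenhead origin (180°W, 90°S): lon 192.9473, lat 125.7438.
Field: 192.9473/20 → 9 → J, 125.7438/10 → 12 → M; chars JM.
Square: 12.9473/2 → 6, 5.7438/1 → 5; chars 65.
Subsquare: 0.9473/0.0833333 → 11 → l, 0.7438/0.0416667 → 17 → r; chars lr.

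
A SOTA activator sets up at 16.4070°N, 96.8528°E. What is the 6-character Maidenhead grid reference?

NK86kj

Shift to the Maidenhead origin (180°W, 90°S): lon 276.8528, lat 106.4070.
Field (20°×10°, letters A–R): 276.8528/20 → 13 → N, 106.4070/10 → 10 → K; chars NK.
Square (2°×1°, digits 0–9): 16.8528/2 → 8, 6.4070/1 → 6; chars 86.
Subsquare (5′×2.5′, letters a–x): 0.8528/0.0833333 → 10 → k, 0.4070/0.0416667 → 9 → j; chars kj.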